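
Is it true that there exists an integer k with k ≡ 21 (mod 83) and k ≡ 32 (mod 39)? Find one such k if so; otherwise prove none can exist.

k = 851

gcd(83, 39) = 1, so the Chinese Remainder Theorem guarantees exactly one residue class mod 3237 satisfying both.
Any solution of the first congruence is k = 21 + 83t; substituting into the second, 83t ≡ 32 − 21 ≡ 11 (mod 39).
83 ≡ 5 (mod 39), so this reads 5t ≡ 11 (mod 39). Invert 5 mod 39 by the Euclidean algorithm: 39 = 7·5 + 4, 5 = 1·4 + 1, 4 = 4·1 + 0; back-substituting, 1 = 5 − 1·4 = 5 − (39 − 7·5) = −39 + 8·5. Hence 5·8 ≡ 1, so 5⁻¹ ≡ 8 (mod 39).
Multiplying by 8: t ≡ 8·11 = 88 ≡ 10 (mod 39).
With t = 10: k = 21 + 83·10 = 851.
Verify: 851 = 10·83 + 21 and 851 = 21·39 + 32. ✓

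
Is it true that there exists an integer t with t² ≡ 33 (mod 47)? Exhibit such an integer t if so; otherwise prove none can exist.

No such integer exists.

Apply Euler's criterion with the prime 47: 33 is a quadratic residue iff 33^23 ≡ 1 (mod 47), and a non-residue iff it is ≡ −1.
Repeated squaring mod 47: 33^2 = 1089 ≡ 8; 33^4 ≡ 8² = 64 ≡ 17; 33^8 ≡ 17² = 289 ≡ 7; 33^16 ≡ 7² = 49 ≡ 2.
Since 23 = 16 + 4 + 2 + 1, 33^23 ≡ 2 · 17 · 8 · 33; multiplying out mod 47: 2·17 = 34 ≡ 34, then 34·8 = 272 ≡ 37, then 37·33 = 1221 ≡ 46. Thus 33^23 ≡ 46 ≡ −1 (mod 47).
By Euler's criterion 33 is a quadratic non-residue mod 47: no t satisfies t² ≡ 33 (mod 47).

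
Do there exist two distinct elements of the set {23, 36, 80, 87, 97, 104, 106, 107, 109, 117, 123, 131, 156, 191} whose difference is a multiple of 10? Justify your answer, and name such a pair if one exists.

Yes: 23 and 123.

Reduce each element mod 10: 23↦3, 36↦6, 80↦0, 87↦7, 97↦7, 104↦4, 106↦6, 107↦7, 109↦9, 117↦7, 123↦3, 131↦1, 156↦6, 191↦1. The residue 3 repeats (at 23 and 123), and 123 − 23 = 100 = 10·10.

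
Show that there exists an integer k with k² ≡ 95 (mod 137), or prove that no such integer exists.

137 is prime, so by Euler's criterion 95 is a square mod 137 iff 95^((137−1)/2) = 95^68 ≡ 1 (mod 137).
Squaring successively (mod 137): 95^2 = 9025 ≡ 120; 95^4 ≡ 120² = 14400 ≡ 15; 95^8 ≡ 15² = 225 ≡ 88; 95^16 ≡ 88² = 7744 ≡ 72; 95^32 ≡ 72² = 5184 ≡ 115; 95^64 ≡ 115² = 13225 ≡ 73.
Since 68 = 64 + 4, 95^68 ≡ 73 · 15; multiplying out mod 137: 73·15 = 1095 ≡ 136. Thus 95^68 ≡ 136 ≡ −1 (mod 137).
By Euler's criterion 95 is a quadratic non-residue mod 137: no k satisfies k² ≡ 95 (mod 137).

No such integer exists.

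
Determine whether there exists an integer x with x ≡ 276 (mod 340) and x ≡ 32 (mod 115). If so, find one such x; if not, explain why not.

Reduce both congruences modulo 5, which divides 340 and 115: they say x ≡ 276 (mod 5) and x ≡ 32 (mod 5).
But 276 mod 5 = 1 while 32 mod 5 = 2, a contradiction.
Hence the system has no solution.

No such integer exists.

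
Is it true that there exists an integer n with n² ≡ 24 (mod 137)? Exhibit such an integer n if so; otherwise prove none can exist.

Apply Euler's criterion with the prime 137: 24 is a quadratic residue iff 24^68 ≡ 1 (mod 137), and a non-residue iff it is ≡ −1.
Repeated squaring mod 137: 24^2 = 576 ≡ 28; 24^4 ≡ 28² = 784 ≡ 99; 24^8 ≡ 99² = 9801 ≡ 74; 24^16 ≡ 74² = 5476 ≡ 133; 24^32 ≡ 133² = 17689 ≡ 16; 24^64 ≡ 16² = 256 ≡ 119.
Since 68 = 64 + 4, 24^68 ≡ 119 · 99; multiplying out mod 137: 119·99 = 11781 ≡ 136. Thus 24^68 ≡ 136 ≡ −1 (mod 137).
The value −1 means 24 is a non-residue modulo 137, so n² ≡ 24 (mod 137) is impossible.

No, no such integer exists.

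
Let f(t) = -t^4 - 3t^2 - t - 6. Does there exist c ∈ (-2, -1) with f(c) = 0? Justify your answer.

No such root exists.

The endpoint values f(-2) = -32 and f(-1) = -9 are both negative. Claim: f(t) < 0 for every t in (-2, -1).
Substitute t = -1 − u, where 0 < u < 1 on the interval. Expanding, f(-1 − u) = -u^4 - 4u^3 - 9u^2 - 9u - 9.
All 5 nonzero coefficients of this polynomial in u are negative; hence for u > 0 the value is a sum of negative terms (the constant -9 among them).
Therefore f(t) < 0 throughout (-2, -1), and f has no zero there.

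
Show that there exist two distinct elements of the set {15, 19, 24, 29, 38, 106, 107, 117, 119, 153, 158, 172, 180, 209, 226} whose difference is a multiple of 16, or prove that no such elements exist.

Residues mod 16: 15↦15, 19↦3, 24↦8, 29↦13, 38↦6, 106↦10, 107↦11, 117↦5, 119↦7, 153↦9, 158↦14, 172↦12, 180↦4, 209↦1, 226↦2.
No residue repeats among the 15 elements, so no pair has difference ≡ 0 (mod 16).

There is no such pair.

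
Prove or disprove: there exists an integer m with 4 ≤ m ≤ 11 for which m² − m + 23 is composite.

At m = 9: 9² − 9 + 23 = 95 = 5·19, which is composite.

m = 9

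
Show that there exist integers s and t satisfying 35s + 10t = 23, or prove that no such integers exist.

There are no such integers.

Any value of 35s + 10t is a multiple of gcd(35, 10) = 5.
But 23 is not a multiple of 5 (it leaves remainder 3).
So the equation is unsolvable over ℤ.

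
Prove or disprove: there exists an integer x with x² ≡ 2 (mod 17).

x = 6

x = 6 works: 6² = 36, and 36 − 2 = 34 = 2·17.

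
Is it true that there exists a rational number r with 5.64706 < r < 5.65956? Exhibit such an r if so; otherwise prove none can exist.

r = 113/20

Scale by 20: the interval becomes (112.94120, 113.19120), which contains the integer 113.
Dividing back, 5.64706 < 113/20 < 5.65956, and 113/20 is rational.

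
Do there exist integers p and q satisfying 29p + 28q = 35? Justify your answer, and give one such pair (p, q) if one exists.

Since gcd(29, 28) = 1, every integer is an integer combination of 29 and 28.
Run the Euclidean algorithm on 29 and 28: 29 = 1·28 + 1, 28 = 28·1 + 0.
Back-substituting, 1 = 29 − 1·28; that is, 29·1 + 28·(-1) = 1.
Multiplying through by 35: p = 1·35 = 35, q = (-1)·35 = -35 is a solution.
Shifting by a multiple of (28, −29) keeps it a solution: p = 35 − 1·28 = 7, q = -35 + 1·29 = -6.
Indeed 29·7 + 28·(-6) = 203 − 168 = 35.

p = 7, q = -6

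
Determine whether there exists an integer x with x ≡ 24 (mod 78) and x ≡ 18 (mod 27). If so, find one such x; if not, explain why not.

x = 180

gcd(78, 27) = 3. A simultaneous solution exists iff 24 ≡ 18 (mod 3); here 24 mod 3 = 0 = 18 mod 3, so it does.
Step through x = 24, 24 + 78, 24 + 2·78, …: the values 24, 102, 180 reduce mod 27 to 24, 21, 18. The value 180 hits 18.
Check: 180 mod 78 = 24, 180 mod 27 = 18. ✓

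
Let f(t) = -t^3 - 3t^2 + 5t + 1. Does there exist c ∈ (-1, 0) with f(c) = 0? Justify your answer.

f(-1) = -6 and f(0) = 1, which have opposite signs.
f is continuous everywhere (it is a polynomial), in particular on [-1, 0].
By the Intermediate Value Theorem, f takes the value 0 somewhere in the open interval.

Such a root exists.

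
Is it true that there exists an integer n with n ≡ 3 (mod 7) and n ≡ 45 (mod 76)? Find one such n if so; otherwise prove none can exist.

n = 45

The moduli 7 and 76 are coprime, so by the Chinese Remainder Theorem a unique solution modulo 532 exists.
Any solution of the first congruence is n = 3 + 7t; substituting into the second, 7t ≡ 45 − 3 ≡ 42 (mod 76).
Since 7·11 = 77 = 1·76 + 1, the inverse of 7 mod 76 is 11.
Multiplying by 11: t ≡ 11·42 = 462 ≡ 6 (mod 76).
With t = 6: n = 3 + 7·6 = 45.
Verify: 45 = 6·7 + 3 and 45 = 0·76 + 45. ✓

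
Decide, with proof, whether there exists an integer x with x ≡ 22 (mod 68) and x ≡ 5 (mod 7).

x = 362

Since 68 and 7 share no common factor, CRT says the pair of congruences has a solution (unique mod 476).
Any solution of the first congruence is x = 22 + 68t; substituting into the second, 68t ≡ 5 − 22 ≡ 4 (mod 7).
68 ≡ 5 (mod 7), so this reads 5t ≡ 4 (mod 7). To invert 5 modulo 7: 7 = 1·5 + 2, 5 = 2·2 + 1, 2 = 2·1 + 0, and unwinding, 1 = 5 − 2·2 = 5 − 2·(7 − 1·5) = −2·7 + 3·5. Thus 5⁻¹ ≡ 3 (mod 7).
Multiplying by 3: t ≡ 3·4 = 12 ≡ 5 (mod 7).
With t = 5: x = 22 + 68·5 = 362.
Indeed 362 ≡ 22 (mod 68) and 362 ≡ 5 (mod 7).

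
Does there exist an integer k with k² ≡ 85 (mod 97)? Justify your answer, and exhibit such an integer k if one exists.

k = 52 works: 52² = 2704, and 2704 − 85 = 2619 = 27·97.

k = 52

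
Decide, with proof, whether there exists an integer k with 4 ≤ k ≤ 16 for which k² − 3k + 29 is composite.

k = 10

At k = 10: 10² − 3·10 + 29 = 99 = 3·33, which is composite.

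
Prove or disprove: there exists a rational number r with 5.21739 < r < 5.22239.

Multiplying by 9: 9·5.21739 = 46.95651 and 9·5.22239 = 47.00151, so the integer 47 lies strictly between them.
So r = 47/9 works: it is a ratio of integers, and dividing 9·5.21739 < 47 < 9·5.22239 through by 9 gives 5.21739 < 47/9 < 5.22239.

r = 47/9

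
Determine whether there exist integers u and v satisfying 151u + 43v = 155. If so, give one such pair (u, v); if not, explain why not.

151 and 43 are coprime, so 151u + 43v ranges over all of ℤ.
Run the Euclidean algorithm on 151 and 43: 151 = 3·43 + 22, 43 = 1·22 + 21, 22 = 1·21 + 1, 21 = 21·1 + 0.
Unwinding: 1 = 22 − 1·21 = 22 − (43 − 1·22) = −43 + 2·22 = −43 + 2·(151 − 3·43) = 2·151 − 7·43, i.e. 151·2 + 43·(-7) = 1.
Times 155: 151·310 + 43·(-1085) = 155, so (310, -1085) solves it.
Shifting by a multiple of (43, −151) keeps it a solution: u = 310 − 7·43 = 9, v = -1085 + 7·151 = -28.
Check: 151·9 + 43·(-28) = 1359 − 1204 = 155. ✓

u = 9, v = -28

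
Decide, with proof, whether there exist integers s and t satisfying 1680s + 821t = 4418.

Since gcd(1680, 821) = 1, every integer is an integer combination of 1680 and 821.
Euclidean algorithm: 1680 = 2·821 + 38, 821 = 21·38 + 23, 38 = 1·23 + 15, 23 = 1·15 + 8, 15 = 1·8 + 7, 8 = 1·7 + 1, 7 = 7·1 + 0.
Working back up the chain: 1 = 8 − 1·7 = 8 − (15 − 1·8) = −15 + 2·8 = −15 + 2·(23 − 1·15) = 2·23 − 3·15 = 2·23 − 3·(38 − 1·23) = −3·38 + 5·23 = −3·38 + 5·(821 − 21·38) = 5·821 − 108·38 = 5·821 − 108·(1680 − 2·821) = −108·1680 + 221·821. So 1680·(-108) + 821·221 = 1.
Times 4418: 1680·(-477144) + 821·976378 = 4418, so (-477144, 976378) solves it.
Shifting by a multiple of (821, −1680) keeps it a solution: s = -477144 + 582·821 = 678, t = 976378 − 582·1680 = -1382.
Check: 1680·678 + 821·(-1382) = 1139040 − 1134622 = 4418. ✓

s = 678, t = -1382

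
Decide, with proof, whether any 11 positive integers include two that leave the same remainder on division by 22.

No; for instance {18, 19, 20, 21, 22, 23, 24, 25, 26, 27, 28} is a counterexample.

Consider the 11 integers 18, 19, …, 28. They lie in distinct residue classes modulo 22, since 11 ≤ 22.
Hence this collection has no pair with equal remainders mod 22, disproving the claim.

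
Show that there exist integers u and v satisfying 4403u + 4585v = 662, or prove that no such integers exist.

gcd(4403, 4585) = 7, so every integer of the form 4403u + 4585v is a multiple of 7.
But 662 = 7·94 + 4, so 7 ∤ 662.
Therefore 4403u + 4585v = 662 has no solution in integers.

No such integers exist.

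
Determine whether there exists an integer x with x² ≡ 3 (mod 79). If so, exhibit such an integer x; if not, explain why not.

79 is prime, so by Euler's criterion 3 is a square mod 79 iff 3^((79−1)/2) = 3^39 ≡ 1 (mod 79).
Squaring successively (mod 79): 3^2 = 9 ≡ 9; 3^4 ≡ 9² = 81 ≡ 2; 3^8 ≡ 2² = 4 ≡ 4; 3^16 ≡ 4² = 16 ≡ 16; 3^32 ≡ 16² = 256 ≡ 19.
Since 39 = 32 + 4 + 2 + 1, 3^39 ≡ 19 · 2 · 9 · 3; multiplying out mod 79: 19·2 = 38 ≡ 38, then 38·9 = 342 ≡ 26, then 26·3 = 78 ≡ 78. Thus 3^39 ≡ 78 ≡ −1 (mod 79).
By Euler's criterion 3 is a quadratic non-residue mod 79: no x satisfies x² ≡ 3 (mod 79).

No such integer exists.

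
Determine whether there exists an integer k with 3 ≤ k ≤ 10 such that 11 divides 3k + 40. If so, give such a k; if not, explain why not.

k = 5 works, since 3·5 + 40 = 55 = 5·11.

k = 5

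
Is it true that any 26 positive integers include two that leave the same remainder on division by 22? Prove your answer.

Partition the integers by their residue mod 22; there are 22 classes.
With 26 integers and only 22 classes, the pigeonhole principle forces two of them, say a and b, into the same class.
That is, a and b leave the same remainder on division by 22, as claimed.

Yes, this is always true.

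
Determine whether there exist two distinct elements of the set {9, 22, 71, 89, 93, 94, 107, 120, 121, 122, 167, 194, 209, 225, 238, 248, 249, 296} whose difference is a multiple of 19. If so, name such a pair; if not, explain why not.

There is no such pair.

Residues mod 19: 9↦9, 22↦3, 71↦14, 89↦13, 93↦17, 94↦18, 107↦12, 120↦6, 121↦7, 122↦8, 167↦15, 194↦4, 209↦0, 225↦16, 238↦10, 248↦1, 249↦2, 296↦11.
All 18 residues are distinct, so no two elements differ by a multiple of 19.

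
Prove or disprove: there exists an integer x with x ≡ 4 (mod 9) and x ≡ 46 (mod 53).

gcd(9, 53) = 1, so the Chinese Remainder Theorem guarantees exactly one residue class mod 477 satisfying both.
Write x = 4 + 9t and require 4 + 9t ≡ 46 (mod 53), i.e. 9t ≡ 42 (mod 53).
Since 9·6 = 54 = 1·53 + 1, the inverse of 9 mod 53 is 6.
Therefore t ≡ 6·42 = 252 ≡ 40 (mod 53).
Taking t = 40 gives x = 4 + 9·40 = 364.
Verify: 364 = 40·9 + 4 and 364 = 6·53 + 46. ✓

x = 364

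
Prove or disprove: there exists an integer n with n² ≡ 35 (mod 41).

Apply Euler's criterion with the prime 41: 35 is a quadratic residue iff 35^20 ≡ 1 (mod 41), and a non-residue iff it is ≡ −1.
Squaring successively (mod 41): 35^2 = 1225 ≡ 36; 35^4 ≡ 36² = 1296 ≡ 25; 35^8 ≡ 25² = 625 ≡ 10; 35^16 ≡ 10² = 100 ≡ 18.
Since 20 = 16 + 4, 35^20 ≡ 18 · 25; multiplying out mod 41: 18·25 = 450 ≡ 40. Thus 35^20 ≡ 40 ≡ −1 (mod 41).
The value −1 means 35 is a non-residue modulo 41, so n² ≡ 35 (mod 41) is impossible.

There is no such integer.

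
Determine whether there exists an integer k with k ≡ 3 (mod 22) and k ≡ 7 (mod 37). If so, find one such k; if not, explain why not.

gcd(22, 37) = 1, so the Chinese Remainder Theorem guarantees exactly one residue class mod 814 satisfying both.
Write k = 3 + 22t and require 3 + 22t ≡ 7 (mod 37), i.e. 22t ≡ 4 (mod 37).
Since 22·32 = 704 = 19·37 + 1, the inverse of 22 mod 37 is 32.
Therefore t ≡ 32·4 = 128 ≡ 17 (mod 37).
Taking t = 17 gives k = 3 + 22·17 = 377.
Verify: 377 = 17·22 + 3 and 377 = 10·37 + 7. ✓

k = 377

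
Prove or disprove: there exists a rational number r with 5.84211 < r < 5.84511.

Multiplying by 32: 32·5.84211 = 186.94752 and 32·5.84511 = 187.04352, so the integer 187 lies strictly between them.
Hence 187/32 is a rational number with 5.84211 < 187/32 < 5.84511.

r = 187/32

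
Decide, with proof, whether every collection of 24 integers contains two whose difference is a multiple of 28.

Consider the 24 integers 24, 25, …, 47. They lie in distinct residue classes modulo 28, since 24 ≤ 28.
No two share a residue, so no pair has difference divisible by 28; the claim fails for this set.

No, the set {24, 25, 26, 27, 28, 29, 30, 31, 32, 33, 34, 35, 36, 37, 38, 39, 40, 41, 42, 43, 44, 45, 46, 47} is a counterexample.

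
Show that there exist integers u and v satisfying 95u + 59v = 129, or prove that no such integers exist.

u = 38, v = -59

Since gcd(95, 59) = 1, every integer is an integer combination of 95 and 59.
Dividing repeatedly: 95 = 1·59 + 36, 59 = 1·36 + 23, 36 = 1·23 + 13, 23 = 1·13 + 10, 13 = 1·10 + 3, 10 = 3·3 + 1, 3 = 3·1 + 0.
Working back up the chain: 1 = 10 − 3·3 = 10 − 3·(13 − 1·10) = −3·13 + 4·10 = −3·13 + 4·(23 − 1·13) = 4·23 − 7·13 = 4·23 − 7·(36 − 1·23) = −7·36 + 11·23 = −7·36 + 11·(59 − 1·36) = 11·59 − 18·36 = 11·59 − 18·(95 − 1·59) = −18·95 + 29·59. So 95·(-18) + 59·29 = 1.
Multiplying through by 129: u = (-18)·129 = -2322, v = 29·129 = 3741 is a solution.
The general solution is u = -2322 + 59k, v = 3741 − 95k; taking k = 40 gives the smaller pair u = 38, v = -59.
Indeed 95·38 + 59·(-59) = 3610 − 3481 = 129.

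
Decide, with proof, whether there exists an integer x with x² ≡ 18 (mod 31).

x = 24

x = 24 works: 24² = 576, and 576 − 18 = 558 = 18·31.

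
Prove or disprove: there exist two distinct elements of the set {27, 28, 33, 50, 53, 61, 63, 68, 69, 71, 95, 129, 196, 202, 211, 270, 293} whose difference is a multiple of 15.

Reduce each element mod 15: 27↦12, 28↦13, 33↦3, 50↦5, 53↦8, 61↦1, 63↦3, 68↦8, 69↦9, 71↦11, 95↦5, 129↦9, 196↦1, 202↦7, 211↦1, 270↦0, 293↦8. The residue 3 repeats (at 33 and 63), and 63 − 33 = 30 = 2·15.

The pair (33, 63) works.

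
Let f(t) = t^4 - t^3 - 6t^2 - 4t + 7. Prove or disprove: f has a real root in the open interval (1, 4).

Yes, f has a root in the interval.

f(1) = -3 and f(4) = 87, which have opposite signs.
Since f is a polynomial it is continuous on [1, 4].
By the Intermediate Value Theorem f must vanish at some point of (1, 4).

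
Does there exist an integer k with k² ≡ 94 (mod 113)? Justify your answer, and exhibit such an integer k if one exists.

There is no such integer.

Apply Euler's criterion with the prime 113: 94 is a quadratic residue iff 94^56 ≡ 1 (mod 113), and a non-residue iff it is ≡ −1.
Repeated squaring mod 113: 94^2 = 8836 ≡ 22; 94^4 ≡ 22² = 484 ≡ 32; 94^8 ≡ 32² = 1024 ≡ 7; 94^16 ≡ 7² = 49 ≡ 49; 94^32 ≡ 49² = 2401 ≡ 28.
Since 56 = 32 + 16 + 8, 94^56 ≡ 28 · 49 · 7; multiplying out mod 113: 28·49 = 1372 ≡ 16, then 16·7 = 112 ≡ 112. Thus 94^56 ≡ 112 ≡ −1 (mod 113).
The value −1 means 94 is a non-residue modulo 113, so k² ≡ 94 (mod 113) is impossible.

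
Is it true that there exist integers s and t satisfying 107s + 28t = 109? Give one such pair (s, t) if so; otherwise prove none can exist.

s = 23, t = -84

107 and 28 are coprime, so 107s + 28t ranges over all of ℤ.
Dividing repeatedly: 107 = 3·28 + 23, 28 = 1·23 + 5, 23 = 4·5 + 3, 5 = 1·3 + 2, 3 = 1·2 + 1, 2 = 2·1 + 0.
Working back up the chain: 1 = 3 − 1·2 = 3 − (5 − 1·3) = −5 + 2·3 = −5 + 2·(23 − 4·5) = 2·23 − 9·5 = 2·23 − 9·(28 − 1·23) = −9·28 + 11·23 = −9·28 + 11·(107 − 3·28) = 11·107 − 42·28. So 107·11 + 28·(-42) = 1.
Times 109: 107·1199 + 28·(-4578) = 109, so (1199, -4578) solves it.
Subtracting 42·28 from s and adding 42·107 to t gives the tidier solution (23, -84).
Indeed 107·23 + 28·(-84) = 2461 − 2352 = 109.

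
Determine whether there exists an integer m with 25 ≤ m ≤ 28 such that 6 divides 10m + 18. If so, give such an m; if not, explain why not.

m = 27

Scanning upward from m = 25 gives 268, 278, none divisible by 6. Try m = 27: 10·27 + 18 = 288 = 48·6, which is divisible by 6.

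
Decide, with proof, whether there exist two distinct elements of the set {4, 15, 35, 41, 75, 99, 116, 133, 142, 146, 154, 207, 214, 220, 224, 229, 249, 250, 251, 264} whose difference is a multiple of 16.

4 and 116 are such a pair.

Both 4 and 116 leave remainder 4 on division by 16; their difference 112 = 7·16 is a multiple of 16.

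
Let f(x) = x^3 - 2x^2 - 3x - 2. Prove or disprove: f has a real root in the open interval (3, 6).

Yes, f has a root in the interval.

f(3) = -2 and f(6) = 124, which have opposite signs.
f is continuous everywhere (it is a polynomial), in particular on [3, 6].
By the Intermediate Value Theorem f must vanish at some point of (3, 6).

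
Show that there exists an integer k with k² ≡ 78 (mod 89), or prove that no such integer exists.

k = 16 works: 16² = 256, and 256 − 78 = 178 = 2·89.

k = 16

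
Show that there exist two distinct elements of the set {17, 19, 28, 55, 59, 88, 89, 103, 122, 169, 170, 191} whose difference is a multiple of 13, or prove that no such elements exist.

There is no such pair.

Reduce each element modulo 13: 17↦4, 19↦6, 28↦2, 55↦3, 59↦7, 88↦10, 89↦11, 103↦12, 122↦5, 169↦0, 170↦1, 191↦9.
All 12 residues are distinct, so no two elements differ by a multiple of 13.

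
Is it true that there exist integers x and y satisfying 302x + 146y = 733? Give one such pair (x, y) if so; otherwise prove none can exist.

There are no such integers.

gcd(302, 146) = 2, so every integer of the form 302x + 146y is a multiple of 2.
However 733 leaves remainder 1 on division by 2.
Therefore 302x + 146y = 733 has no solution in integers.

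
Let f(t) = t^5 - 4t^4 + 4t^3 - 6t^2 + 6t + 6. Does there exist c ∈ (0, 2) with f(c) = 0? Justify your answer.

f(0) = 6 and f(2) = -6, which have opposite signs.
Since f is a polynomial it is continuous on [0, 2].
So by the Intermediate Value Theorem there is a c strictly between 0 and 2 with f(c) = 0.

Such a root exists.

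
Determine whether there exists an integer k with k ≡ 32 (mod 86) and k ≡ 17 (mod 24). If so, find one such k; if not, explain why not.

There is no such integer.

gcd(86, 24) = 2. If k ≡ 32 (mod 86) and k ≡ 17 (mod 24), then k ≡ 32 (mod 2) and k ≡ 17 (mod 2).
These are incompatible: 32 − 17 = 15 is not divisible by 2.
So no integer satisfies both congruences.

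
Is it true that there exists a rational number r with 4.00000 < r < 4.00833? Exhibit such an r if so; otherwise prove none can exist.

Scale by 121: the interval becomes (484.00000, 485.00793), which contains the integer 485.
Dividing back, 4.00000 < 485/121 < 4.00833, and 485/121 is rational.

r = 485/121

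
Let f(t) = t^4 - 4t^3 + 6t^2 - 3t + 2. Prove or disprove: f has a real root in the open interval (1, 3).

The endpoint values f(1) = 2 and f(3) = 20 are both positive. Claim: f(t) > 0 for every t in (1, 3).
Substitute t = 1 + u, where 0 < u < 2 on the interval. Expanding, f(1 + u) = u^4 + u + 2.
All 3 nonzero coefficients of this polynomial in u are positive; hence for u > 0 the value is a sum of positive terms (the constant 2 among them).
Therefore f(t) > 0 throughout (1, 3), and f has no zero there.

No such root exists.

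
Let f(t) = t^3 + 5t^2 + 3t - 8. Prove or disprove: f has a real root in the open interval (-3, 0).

f(-3) = 1 and f(0) = -8, which have opposite signs.
Since f is a polynomial it is continuous on [-3, 0].
By the Intermediate Value Theorem, f takes the value 0 somewhere in the open interval.

Yes, f has a root in the interval.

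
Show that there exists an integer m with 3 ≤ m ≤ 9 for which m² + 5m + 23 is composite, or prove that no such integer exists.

The values for m = 3, 4, …, 9 are 47, 59, 73, 89, 107, 127, 149, and each of these is prime.
So no value in the range makes the expression composite.

No, no such integer m in that range exists.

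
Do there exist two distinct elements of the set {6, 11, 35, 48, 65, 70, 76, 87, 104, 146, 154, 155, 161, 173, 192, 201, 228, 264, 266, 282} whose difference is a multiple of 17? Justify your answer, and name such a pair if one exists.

Reduce each element mod 17: 6↦6, 11↦11, 35↦1, 48↦14, 65↦14, 70↦2, 76↦8, 87↦2, 104↦2, 146↦10, 154↦1, 155↦2, 161↦8, 173↦3, 192↦5, 201↦14, 228↦7, 264↦9, 266↦11, 282↦10. The residue 11 repeats (at 11 and 266), and 266 − 11 = 255 = 15·17.

Yes: 11 and 266.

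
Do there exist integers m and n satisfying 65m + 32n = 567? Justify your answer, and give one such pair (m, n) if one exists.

Since gcd(65, 32) = 1, every integer is an integer combination of 65 and 32.
Run the Euclidean algorithm on 65 and 32: 65 = 2·32 + 1, 32 = 32·1 + 0.
Working back up the chain: 1 = 65 − 2·32. So 65·1 + 32·(-2) = 1.
Scaling by 567 gives the particular solution (m, n) = (567, -1134).
Shifting by a multiple of (32, −65) keeps it a solution: m = 567 − 17·32 = 23, n = -1134 + 17·65 = -29.
Check: 65·23 + 32·(-29) = 1495 − 928 = 567. ✓

m = 23, n = -29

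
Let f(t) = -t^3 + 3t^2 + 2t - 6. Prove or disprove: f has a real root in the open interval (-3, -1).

Yes, f has a root in the interval.

f(-3) = 42 and f(-1) = -4, which have opposite signs.
As a polynomial, f is continuous on every closed interval.
By the Intermediate Value Theorem f must vanish at some point of (-3, -1).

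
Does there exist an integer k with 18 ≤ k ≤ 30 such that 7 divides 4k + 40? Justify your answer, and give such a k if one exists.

k = 18

Try k = 18: 4·18 + 40 = 112 = 16·7, which is divisible by 7.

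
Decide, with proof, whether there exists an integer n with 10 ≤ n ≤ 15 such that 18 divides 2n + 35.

For n = 10, 11, …, 15 the values of 2n + 35 modulo 18 are 1, 3, 5, 7, 9, 11 respectively.
None is 0, so 18 never divides 2n + 35 on this range.

There is no such integer n in that range.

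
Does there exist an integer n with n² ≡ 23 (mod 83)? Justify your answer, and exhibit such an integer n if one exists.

n = 40

n = 40 works: 40² = 1600, and 1600 − 23 = 1577 = 19·83.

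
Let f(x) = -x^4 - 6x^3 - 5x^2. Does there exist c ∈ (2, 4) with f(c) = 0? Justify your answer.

f(2) = -84 and f(4) = -720, both negative, so a sign-change argument is unavailable; we show f keeps this sign on the whole interval.
Shift to the endpoint 2: with x = 2 + u (0 < u < 2), one computes f(2 + u) = -u^4 - 14u^3 - 65u^2 - 124u - 84.
The nonzero coefficients here are all negative, so for u > 0 every term is negative (or zero), and the constant term -84 is strictly negative.
So f is strictly negative on (2, 4); no root exists in the interval.

No.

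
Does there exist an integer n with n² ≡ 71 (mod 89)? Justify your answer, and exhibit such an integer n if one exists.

Take n = 58. Then 58² = 3364 = 37·89 + 71, so 58² ≡ 71 (mod 89).

n = 58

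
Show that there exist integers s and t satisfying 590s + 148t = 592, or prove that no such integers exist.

s = 0, t = 4

gcd(590, 148) = 2, and 2 divides 592, so integer solutions exist.
Dividing through by 2 reduces the equation to 295s + 74t = 296.
Dividing repeatedly: 295 = 3·74 + 73, 74 = 1·73 + 1, 73 = 73·1 + 0.
Working back up the chain: 1 = 74 − 1·73 = 74 − (295 − 3·74) = −295 + 4·74. So 295·(-1) + 74·4 = 1.
Multiplying through by 296: s = (-1)·296 = -296, t = 4·296 = 1184 is a solution.
The general solution is s = -296 + 74k, t = 1184 − 295k; taking k = 4 gives the smaller pair s = 0, t = 4.
Check: 590·0 + 148·4 = 0 + 592 = 592. ✓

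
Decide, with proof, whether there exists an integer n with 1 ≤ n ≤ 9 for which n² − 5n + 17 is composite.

There is no such integer n in that range.

The values for n = 1, 2, …, 9 are 13, 11, 11, 13, 17, 23, 31, 41, 53, and each of these is prime.
So no value in the range makes the expression composite.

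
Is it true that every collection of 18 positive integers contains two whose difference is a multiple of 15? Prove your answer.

Yes.

Partition the integers by their residue mod 15; there are 15 classes.
Since 18 > 15, two of the 18 integers must share a residue class by the pigeonhole principle; call them a and b.
Their difference a − b is then a multiple of 15.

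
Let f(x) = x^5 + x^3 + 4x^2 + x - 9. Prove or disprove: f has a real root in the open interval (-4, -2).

f has no root in that interval.

f(-4) = -1037 and f(-2) = -35, both negative, so a sign-change argument is unavailable; we show f keeps this sign on the whole interval.
Shift to the endpoint -2: with x = -2 − u (0 < u < 2), one computes f(-2 − u) = -u^5 - 10u^4 - 41u^3 - 82u^2 - 77u - 35.
The nonzero coefficients here are all negative, so for u > 0 every term is negative (or zero), and the constant term -35 is strictly negative.
So f is strictly negative on (-4, -2); no root exists in the interval.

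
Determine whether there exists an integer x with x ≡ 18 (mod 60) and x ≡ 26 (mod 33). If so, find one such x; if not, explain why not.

No, no such integer exists.

Both moduli are multiples of 3 = gcd(60, 33), so any solution would satisfy x ≡ 18 and x ≡ 26 modulo 3 simultaneously.
However 18 ≡ 0 and 26 ≡ 2 (mod 3), and 0 ≠ 2.
Hence the system has no solution.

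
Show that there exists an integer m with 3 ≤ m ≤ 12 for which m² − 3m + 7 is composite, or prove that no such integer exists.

m = 6

At m = 6: 6² − 3·6 + 7 = 25 = 5·5, which is composite.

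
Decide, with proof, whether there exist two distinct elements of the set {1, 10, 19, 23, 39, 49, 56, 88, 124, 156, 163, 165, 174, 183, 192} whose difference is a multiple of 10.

Both 19 and 39 leave remainder 9 on division by 10; their difference 20 = 2·10 is a multiple of 10.

19 and 39 are such a pair.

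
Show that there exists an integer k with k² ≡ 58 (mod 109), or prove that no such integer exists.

109 is prime, so by Euler's criterion 58 is a square mod 109 iff 58^((109−1)/2) = 58^54 ≡ 1 (mod 109).
Repeated squaring mod 109: 58^2 = 3364 ≡ 94; 58^4 ≡ 94² = 8836 ≡ 7; 58^8 ≡ 7² = 49 ≡ 49; 58^16 ≡ 49² = 2401 ≡ 3; 58^32 ≡ 3² = 9 ≡ 9.
Since 54 = 32 + 16 + 4 + 2, 58^54 ≡ 9 · 3 · 7 · 94; multiplying out mod 109: 9·3 = 27 ≡ 27, then 27·7 = 189 ≡ 80, then 80·94 = 7520 ≡ 108. Thus 58^54 ≡ 108 ≡ −1 (mod 109).
By Euler's criterion 58 is a quadratic non-residue mod 109: no k satisfies k² ≡ 58 (mod 109).

No, no such integer exists.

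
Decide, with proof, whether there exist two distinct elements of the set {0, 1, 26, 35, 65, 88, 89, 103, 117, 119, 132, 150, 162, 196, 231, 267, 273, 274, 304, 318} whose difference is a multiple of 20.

No, no such pair exists.

Two integers differ by a multiple of 20 exactly when they have the same residue mod 20. The residues are 0↦0, 1↦1, 26↦6, 35↦15, 65↦5, 88↦8, 89↦9, 103↦3, 117↦17, 119↦19, 132↦12, 150↦10, 162↦2, 196↦16, 231↦11, 267↦7, 273↦13, 274↦14, 304↦4, 318↦18.
No residue repeats among the 20 elements, so no pair has difference ≡ 0 (mod 20).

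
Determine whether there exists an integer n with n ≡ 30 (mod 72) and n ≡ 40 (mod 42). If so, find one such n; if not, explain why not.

gcd(72, 42) = 6. If n ≡ 30 (mod 72) and n ≡ 40 (mod 42), then n ≡ 30 (mod 6) and n ≡ 40 (mod 6).
But 30 mod 6 = 0 while 40 mod 6 = 4, a contradiction.
Therefore no such n exists.

No such integer exists.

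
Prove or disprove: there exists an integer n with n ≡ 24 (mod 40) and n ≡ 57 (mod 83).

The moduli 40 and 83 are coprime, so by the Chinese Remainder Theorem a unique solution modulo 3320 exists.
Any solution of the first congruence is n = 24 + 40t; substituting into the second, 40t ≡ 57 − 24 ≡ 33 (mod 83).
Invert 40 mod 83 by the Euclidean algorithm: 83 = 2·40 + 3, 40 = 13·3 + 1, 3 = 3·1 + 0; back-substituting, 1 = 40 − 13·3 = 40 − 13·(83 − 2·40) = −13·83 + 27·40. Hence 40·27 ≡ 1, so 40⁻¹ ≡ 27 (mod 83).
Multiplying by 27: t ≡ 27·33 = 891 ≡ 61 (mod 83).
With t = 61: n = 24 + 40·61 = 2464.
Check: 2464 mod 40 = 24, 2464 mod 83 = 57. ✓

n = 2464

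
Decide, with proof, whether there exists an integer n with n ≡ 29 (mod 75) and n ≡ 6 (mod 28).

n = 1154

gcd(75, 28) = 1, so the Chinese Remainder Theorem guarantees exactly one residue class mod 2100 satisfying both.
Any solution of the first congruence is n = 29 + 75t; substituting into the second, 75t ≡ 6 − 29 ≡ 5 (mod 28).
75 ≡ 19 (mod 28), so this reads 19t ≡ 5 (mod 28). Since 19·3 = 57 = 2·28 + 1, the inverse of 19 mod 28 is 3.
Multiplying by 3: t ≡ 3·5 = 15 (mod 28).
Taking t = 15 gives n = 29 + 75·15 = 1154.
Verify: 1154 = 15·75 + 29 and 1154 = 41·28 + 6. ✓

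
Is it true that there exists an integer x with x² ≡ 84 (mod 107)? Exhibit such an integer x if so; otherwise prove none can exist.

Apply Euler's criterion with the prime 107: 84 is a quadratic residue iff 84^53 ≡ 1 (mod 107), and a non-residue iff it is ≡ −1.
Squaring successively (mod 107): 84^2 = 7056 ≡ 101; 84^4 ≡ 101² = 10201 ≡ 36; 84^8 ≡ 36² = 1296 ≡ 12; 84^16 ≡ 12² = 144 ≡ 37; 84^32 ≡ 37² = 1369 ≡ 85.
Since 53 = 32 + 16 + 4 + 1, 84^53 ≡ 85 · 37 · 36 · 84; multiplying out mod 107: 85·37 = 3145 ≡ 42, then 42·36 = 1512 ≡ 14, then 14·84 = 1176 ≡ 106. Thus 84^53 ≡ 106 ≡ −1 (mod 107).
By Euler's criterion 84 is a quadratic non-residue mod 107: no x satisfies x² ≡ 84 (mod 107).

No, no such integer exists.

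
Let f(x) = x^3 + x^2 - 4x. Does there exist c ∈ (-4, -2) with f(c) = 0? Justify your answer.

f(-4) = -32 and f(-2) = 4, which have opposite signs.
Since f is a polynomial it is continuous on [-4, -2].
By the Intermediate Value Theorem, f takes the value 0 somewhere in the open interval.

Yes, f has a root in the interval.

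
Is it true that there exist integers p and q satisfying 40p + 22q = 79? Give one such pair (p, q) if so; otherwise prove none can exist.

No such integers exist.

gcd(40, 22) = 2, so every integer of the form 40p + 22q is a multiple of 2.
However 79 leaves remainder 1 on division by 2.
So the equation is unsolvable over ℤ.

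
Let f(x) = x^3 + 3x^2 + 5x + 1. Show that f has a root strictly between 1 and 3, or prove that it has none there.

Evaluate at the endpoints: f(1) = 10, f(3) = 70 — same sign (positive).
The derivative f'(x) = 3x^2 + 6x + 5 is a quadratic with discriminant 6² − 4·3·5 = -24 < 0; it never vanishes, so it is always positive (sign of the leading coefficient).
Hence f is strictly increasing on ℝ, and in particular on [1, 3]. A strictly monotone function with same-sign endpoint values stays positive on the whole interval, so f has no zero in (1, 3).

f has no root in that interval.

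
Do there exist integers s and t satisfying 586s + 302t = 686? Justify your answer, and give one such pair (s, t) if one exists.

s = 29, t = -54

Every value of 586s + 302t is a multiple of gcd(586, 302) = 2; since 2 ∣ 686, solutions exist.
Dividing through by 2 reduces the equation to 293s + 151t = 343.
Run the Euclidean algorithm on 293 and 151: 293 = 1·151 + 142, 151 = 1·142 + 9, 142 = 15·9 + 7, 9 = 1·7 + 2, 7 = 3·2 + 1, 2 = 2·1 + 0.
Unwinding: 1 = 7 − 3·2 = 7 − 3·(9 − 1·7) = −3·9 + 4·7 = −3·9 + 4·(142 − 15·9) = 4·142 − 63·9 = 4·142 − 63·(151 − 1·142) = −63·151 + 67·142 = −63·151 + 67·(293 − 1·151) = 67·293 − 130·151, i.e. 293·67 + 151·(-130) = 1.
Times 343: 293·22981 + 151·(-44590) = 343, so (22981, -44590) solves it.
Subtracting 152·151 from s and adding 152·293 to t gives the tidier solution (29, -54).
Check: 586·29 + 302·(-54) = 16994 − 16308 = 686. ✓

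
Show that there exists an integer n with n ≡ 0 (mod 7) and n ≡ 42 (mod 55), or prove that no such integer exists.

n = 42

Since 7 and 55 share no common factor, CRT says the pair of congruences has a solution (unique mod 385).
Write n = 0 + 7t and require 0 + 7t ≡ 42 (mod 55), i.e. 7t ≡ 42 (mod 55).
Note 7·8 = 56 ≡ 1 (mod 55) (as 56 − 1 = 1·55), so 7⁻¹ ≡ 8.
Therefore t ≡ 8·42 = 336 ≡ 6 (mod 55).
With t = 6: n = 0 + 7·6 = 42.
Check: 42 mod 7 = 0, 42 mod 55 = 42. ✓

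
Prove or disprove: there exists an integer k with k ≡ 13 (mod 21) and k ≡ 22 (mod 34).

The moduli 21 and 34 are coprime, so by the Chinese Remainder Theorem a unique solution modulo 714 exists.
Any solution of the first congruence is k = 13 + 21t; substituting into the second, 21t ≡ 22 − 13 ≡ 9 (mod 34).
To invert 21 modulo 34: 34 = 1·21 + 13, 21 = 1·13 + 8, 13 = 1·8 + 5, 8 = 1·5 + 3, 5 = 1·3 + 2, 3 = 1·2 + 1, 2 = 2·1 + 0, and unwinding, 1 = 3 − 1·2 = 3 − (5 − 1·3) = −5 + 2·3 = −5 + 2·(8 − 1·5) = 2·8 − 3·5 = 2·8 − 3·(13 − 1·8) = −3·13 + 5·8 = −3·13 + 5·(21 − 1·13) = 5·21 − 8·13 = 5·21 − 8·(34 − 1·21) = −8·34 + 13·21. Thus 21⁻¹ ≡ 13 (mod 34).
Multiplying by 13: t ≡ 13·9 = 117 ≡ 15 (mod 34).
Taking t = 15 gives k = 13 + 21·15 = 328.
Check: 328 mod 21 = 13, 328 mod 34 = 22. ✓

k = 328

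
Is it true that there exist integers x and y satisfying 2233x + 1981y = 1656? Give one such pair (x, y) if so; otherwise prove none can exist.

Both 2233 and 1981 are divisible by gcd(2233, 1981) = 7, hence so is any combination 2233x + 1981y.
However 1656 leaves remainder 4 on division by 7.
So the equation is unsolvable over ℤ.

No, no such integers exist.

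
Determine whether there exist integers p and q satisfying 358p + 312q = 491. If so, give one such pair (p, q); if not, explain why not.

No, no such integers exist.

gcd(358, 312) = 2, so every integer of the form 358p + 312q is a multiple of 2.
But 491 is not a multiple of 2 (it leaves remainder 1).
Therefore 358p + 312q = 491 has no solution in integers.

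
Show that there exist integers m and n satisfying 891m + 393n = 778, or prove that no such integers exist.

No, no such integers exist.

Both 891 and 393 are divisible by gcd(891, 393) = 3, hence so is any combination 891m + 393n.
But 778 is not a multiple of 3 (it leaves remainder 1).
So the equation is unsolvable over ℤ.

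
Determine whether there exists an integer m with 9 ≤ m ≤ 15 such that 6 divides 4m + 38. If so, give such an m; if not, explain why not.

At m = 9 the value 74 is not a multiple of 6. m = 10 works, since 4·10 + 38 = 78 = 13·6.

m = 10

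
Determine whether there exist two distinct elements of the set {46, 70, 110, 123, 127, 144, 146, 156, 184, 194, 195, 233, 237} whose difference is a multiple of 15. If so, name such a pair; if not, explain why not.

No such pair exists.

Two integers differ by a multiple of 15 exactly when they have the same residue mod 15. The residues are 46↦1, 70↦10, 110↦5, 123↦3, 127↦7, 144↦9, 146↦11, 156↦6, 184↦4, 194↦14, 195↦0, 233↦8, 237↦12.
No residue repeats among the 13 elements, so no pair has difference ≡ 0 (mod 15).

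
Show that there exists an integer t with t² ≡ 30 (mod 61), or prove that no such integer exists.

Apply Euler's criterion with the prime 61: 30 is a quadratic residue iff 30^30 ≡ 1 (mod 61), and a non-residue iff it is ≡ −1.
Repeated squaring mod 61: 30^2 = 900 ≡ 46; 30^4 ≡ 46² = 2116 ≡ 42; 30^8 ≡ 42² = 1764 ≡ 56; 30^16 ≡ 56² = 3136 ≡ 25.
Since 30 = 16 + 8 + 4 + 2, 30^30 ≡ 25 · 56 · 42 · 46; multiplying out mod 61: 25·56 = 1400 ≡ 58, then 58·42 = 2436 ≡ 57, then 57·46 = 2622 ≡ 60. Thus 30^30 ≡ 60 ≡ −1 (mod 61).
By Euler's criterion 30 is a quadratic non-residue mod 61: no t satisfies t² ≡ 30 (mod 61).

No such integer exists.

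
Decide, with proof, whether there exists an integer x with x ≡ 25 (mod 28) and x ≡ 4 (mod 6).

Reduce both congruences modulo 2, which divides 28 and 6: they say x ≡ 25 (mod 2) and x ≡ 4 (mod 2).
These are incompatible: 25 − 4 = 21 is not divisible by 2.
So no integer satisfies both congruences.

There is no such integer.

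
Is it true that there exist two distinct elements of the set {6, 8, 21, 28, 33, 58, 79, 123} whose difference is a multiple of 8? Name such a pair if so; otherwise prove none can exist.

No, no such pair exists.

Two integers differ by a multiple of 8 exactly when they have the same residue mod 8. The residues are 6↦6, 8↦0, 21↦5, 28↦4, 33↦1, 58↦2, 79↦7, 123↦3.
These 8 residues are pairwise different, hence no difference of two elements is divisible by 8.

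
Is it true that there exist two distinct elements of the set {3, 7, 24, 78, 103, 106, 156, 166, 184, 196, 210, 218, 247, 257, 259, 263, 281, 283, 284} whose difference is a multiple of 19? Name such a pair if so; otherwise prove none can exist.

Reduce each element modulo 19: 3↦3, 7↦7, 24↦5, 78↦2, 103↦8, 106↦11, 156↦4, 166↦14, 184↦13, 196↦6, 210↦1, 218↦9, 247↦0, 257↦10, 259↦12, 263↦16, 281↦15, 283↦17, 284↦18.
These 19 residues are pairwise different, hence no difference of two elements is divisible by 19.

No such pair exists.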